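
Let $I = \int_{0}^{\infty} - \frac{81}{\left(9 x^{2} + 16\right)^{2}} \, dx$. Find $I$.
$- \frac{27 \pi}{256}$

Start from the standard arctangent integral
$$J(a) = \int_{0}^{\infty} - \frac{1}{a^{2} + x^{2}} \, dx = - \frac{\pi}{2 a}.$$

Differentiating under the integral sign with respect to $a$,
$$\frac{dJ}{da} = \int_{0}^{\infty} \frac{2 a}{\left(a^{2} + x^{2}\right)^{2}} \, dx = \frac{\pi}{2 a^{2}},$$
so $\int_{0}^{\infty} - \frac{1}{\left(a^{2} + x^{2}\right)^{2}} \, dx = - \frac{\pi}{4 a^{3}}$.

Setting $a = \frac{4}{3}$:
$$I = - \frac{27 \pi}{256}.$$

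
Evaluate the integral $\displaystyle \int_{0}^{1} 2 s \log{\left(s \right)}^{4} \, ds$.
$\frac{3}{2}$

Consider the simpler parametrised integral
$$J(a) = \int_{0}^{1} 2 s^{a} \, ds = \frac{2}{a + 1}.$$

Differentiating under the integral sign brings down a factor of $\ln s$:
$$\frac{dJ}{da} = \int_{0}^{1} 2 s^{a} \log{\left(s \right)} \, ds = - \frac{2}{\left(a + 1\right)^{2}}.$$

Repeating $4$ times in total — each differentiation brings down another $\ln s$ — gives
$$\frac{d^{4}J}{da^{4}} = \int_{0}^{1} 2 s^{a} \log{\left(s \right)}^{4} \, ds = \frac{48}{\left(a + 1\right)^{5}},$$
and the integrand here is exactly the target integrand, so $I = \frac{48}{\left(a + 1\right)^{5}}$.

Setting $a = 1$:
$$I = \frac{3}{2}.$$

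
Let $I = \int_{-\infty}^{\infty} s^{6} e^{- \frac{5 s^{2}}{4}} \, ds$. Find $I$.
$\frac{48 \sqrt{5} \sqrt{\pi}}{125}$

Consider the simpler parametrised integral
$$J(a) = \int_{-\infty}^{\infty} e^{- a s^{2}} \, ds = \frac{\sqrt{\pi}}{\sqrt{a}}.$$

Differentiating under the integral sign brings down a factor of $(-s^2)$:
$$\frac{dJ}{da} = \int_{-\infty}^{\infty} - s^{2} e^{- a s^{2}} \, ds = - \frac{\sqrt{\pi}}{2 a^{\frac{3}{2}}}.$$

Repeating $3$ times in total — each differentiation brings down another $(-s^2)$ — gives
$$\frac{d^{3}J}{da^{3}} = \int_{-\infty}^{\infty} - s^{6} e^{- a s^{2}} \, ds = - \frac{15 \sqrt{\pi}}{8 a^{\frac{7}{2}}},$$
and the integrand here is $(-1)^{3}$ times the target integrand, so $I = (-1)^{3}\,\frac{d^{3}J}{da^{3}} = \frac{15 \sqrt{\pi}}{8 a^{\frac{7}{2}}}$.

Setting $a = \frac{5}{4}$:
$$I = \frac{48 \sqrt{5} \sqrt{\pi}}{125}.$$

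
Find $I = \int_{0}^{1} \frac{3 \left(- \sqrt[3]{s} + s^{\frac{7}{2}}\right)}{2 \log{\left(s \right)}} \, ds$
$- \log{\left(\frac{16 \sqrt{6}}{243} \right)}$

Consider the one-parameter family: let $I(a) = \int_{0}^{1} \frac{3 \left(s^{\frac{7}{2}} - s^{a}\right)}{2 \log{\left(s \right)}} \, ds$.

Since $\dfrac{\partial}{\partial a}\,s^{a} = s^{a} \ln s$, the $\ln s$ in the denominator cancels and
$$\frac{dI}{da} = \int_{0}^{1} - \frac{3}{2} s^{a} \, ds = - \frac{3}{2} \left[\frac{s^{a+1}}{a+1}\right]_0^1 = - \frac{3}{2 a + 2}.$$

Integrating with respect to $a$ gives $I(a) = - \log{\left(\frac{2 \sqrt{2} \left(a + 1\right)^{\frac{3}{2}}}{27} \right)} + C$.

At $a = \frac{7}{2}$ the integrand is identically $0$, so $I(\frac{7}{2}) = 0$. The closed form gives $0$, hence $C = 0$.

Setting $a = \frac{1}{3}$:
$$I = - \log{\left(\frac{16 \sqrt{6}}{243} \right)}.$$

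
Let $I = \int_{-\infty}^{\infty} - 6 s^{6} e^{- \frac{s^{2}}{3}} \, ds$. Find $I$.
$- \frac{1215 \sqrt{3} \sqrt{\pi}}{4}$

Start from the elementary integral
$$J(a) = \int_{-\infty}^{\infty} - 6 e^{- a s^{2}} \, ds = - \frac{6 \sqrt{\pi}}{\sqrt{a}}.$$

Differentiating under the integral sign brings down a factor of $(-s^2)$:
$$\frac{dJ}{da} = \int_{-\infty}^{\infty} 6 s^{2} e^{- a s^{2}} \, ds = \frac{3 \sqrt{\pi}}{a^{\frac{3}{2}}}.$$

Repeating $3$ times in total — each differentiation brings down another $(-s^2)$ — gives
$$\frac{d^{3}J}{da^{3}} = \int_{-\infty}^{\infty} 6 s^{6} e^{- a s^{2}} \, ds = \frac{45 \sqrt{\pi}}{4 a^{\frac{7}{2}}},$$
and the integrand here is $(-1)^{3}$ times the target integrand, so $I = (-1)^{3}\,\frac{d^{3}J}{da^{3}} = - \frac{45 \sqrt{\pi}}{4 a^{\frac{7}{2}}}$.

Setting $a = \frac{1}{3}$:
$$I = - \frac{1215 \sqrt{3} \sqrt{\pi}}{4}.$$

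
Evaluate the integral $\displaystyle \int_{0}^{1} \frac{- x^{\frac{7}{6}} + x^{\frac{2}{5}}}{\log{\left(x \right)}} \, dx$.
$\log{\left(\frac{42}{65} \right)}$

Replace the exponent $\frac{2}{5}$ by a parameter $a$: let $I(a) = \int_{0}^{1} \frac{- x^{\frac{7}{6}} + x^{a}}{\log{\left(x \right)}} \, dx$.

Since $\dfrac{\partial}{\partial a}\,x^{a} = x^{a} \ln x$, the $\ln x$ in the denominator cancels and
$$\frac{dI}{da} = \int_{0}^{1} x^{a} \, dx = \left[\frac{x^{a+1}}{a+1}\right]_0^1 = \frac{1}{a + 1}.$$

Integrating with respect to $a$ gives $I(a) = \log{\left(\frac{6 a}{13} + \frac{6}{13} \right)} + C$.

At $a = \frac{7}{6}$ the integrand is identically $0$, so $I(\frac{7}{6}) = 0$. The closed form gives $0$, hence $C = 0$.

Setting $a = \frac{2}{5}$:
$$I = \log{\left(\frac{42}{65} \right)}.$$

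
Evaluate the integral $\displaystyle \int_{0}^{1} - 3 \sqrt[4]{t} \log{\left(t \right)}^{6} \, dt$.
$- \frac{7077888}{15625}$

Begin with the known integral
$$J(a) = \int_{0}^{1} - 3 t^{a} \, dt = - \frac{3}{a + 1}.$$

Differentiating under the integral sign brings down a factor of $\ln t$:
$$\frac{dJ}{da} = \int_{0}^{1} - 3 t^{a} \log{\left(t \right)} \, dt = \frac{3}{\left(a + 1\right)^{2}}.$$

Repeating $6$ times in total — each differentiation brings down another $\ln t$ — gives
$$\frac{d^{6}J}{da^{6}} = \int_{0}^{1} - 3 t^{a} \log{\left(t \right)}^{6} \, dt = - \frac{2160}{\left(a + 1\right)^{7}},$$
and the integrand here is exactly the target integrand, so $I = - \frac{2160}{\left(a + 1\right)^{7}}$.

Setting $a = \frac{1}{4}$:
$$I = - \frac{7077888}{15625}.$$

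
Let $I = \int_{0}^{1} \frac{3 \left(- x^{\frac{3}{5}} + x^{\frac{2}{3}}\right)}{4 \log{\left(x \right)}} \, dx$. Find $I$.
$- \frac{3 \log{\left(24 \right)}}{4} + \frac{3 \log{\left(5 \right)}}{2}$

Consider the one-parameter family: let $I(a) = \int_{0}^{1} \frac{3 \left(x^{\frac{2}{3}} - x^{a}\right)}{4 \log{\left(x \right)}} \, dx$.

Since $\dfrac{\partial}{\partial a}\,x^{a} = x^{a} \ln x$, the $\ln x$ in the denominator cancels and
$$\frac{dI}{da} = \int_{0}^{1} - \frac{3}{4} x^{a} \, dx = - \frac{3}{4} \left[\frac{x^{a+1}}{a+1}\right]_0^1 = - \frac{3}{4 a + 4}.$$

Integrating with respect to $a$ gives $I(a) = - \frac{3 \log{\left(a + 1 \right)}}{4} - \frac{3 \log{\left(3 \right)}}{4} + \frac{3 \log{\left(5 \right)}}{4} + C$.

At $a = \frac{2}{3}$ the integrand is identically $0$, so $I(\frac{2}{3}) = 0$. The closed form gives $0$, hence $C = 0$.

Setting $a = \frac{3}{5}$:
$$I = - \frac{3 \log{\left(24 \right)}}{4} + \frac{3 \log{\left(5 \right)}}{2}.$$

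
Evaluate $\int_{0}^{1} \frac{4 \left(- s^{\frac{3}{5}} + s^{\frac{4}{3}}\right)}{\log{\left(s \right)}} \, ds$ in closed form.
$- \log{\left(\frac{331776}{1500625} \right)}$

Introduce a parameter $a$ in the exponent: let $I(a) = \int_{0}^{1} \frac{4 \left(s^{\frac{4}{3}} - s^{a}\right)}{\log{\left(s \right)}} \, ds$.

Since $\dfrac{\partial}{\partial a}\,s^{a} = s^{a} \ln s$, the $\ln s$ in the denominator cancels and
$$\frac{dI}{da} = \int_{0}^{1} -4 s^{a} \, ds = -4 \left[\frac{s^{a+1}}{a+1}\right]_0^1 = - \frac{4}{a + 1}.$$

Integrating with respect to $a$ gives $I(a) = - \log{\left(\frac{81 \left(a + 1\right)^{4}}{2401} \right)} + C$.

At $a = \frac{4}{3}$ the integrand is identically $0$, so $I(\frac{4}{3}) = 0$. The closed form gives $0$, hence $C = 0$.

Setting $a = \frac{3}{5}$:
$$I = - \log{\left(\frac{331776}{1500625} \right)}.$$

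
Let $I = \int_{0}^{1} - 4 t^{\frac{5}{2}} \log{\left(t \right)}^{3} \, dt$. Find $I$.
$\frac{384}{2401}$

Start from the elementary integral
$$J(a) = \int_{0}^{1} - 4 t^{a} \, dt = - \frac{4}{a + 1}.$$

Differentiating under the integral sign brings down a factor of $\ln t$:
$$\frac{dJ}{da} = \int_{0}^{1} - 4 t^{a} \log{\left(t \right)} \, dt = \frac{4}{\left(a + 1\right)^{2}}.$$

Repeating $3$ times in total — each differentiation brings down another $\ln t$ — gives
$$\frac{d^{3}J}{da^{3}} = \int_{0}^{1} - 4 t^{a} \log{\left(t \right)}^{3} \, dt = \frac{24}{\left(a + 1\right)^{4}},$$
and the integrand here is exactly the target integrand, so $I = \frac{24}{\left(a + 1\right)^{4}}$.

Setting $a = \frac{5}{2}$:
$$I = \frac{384}{2401}.$$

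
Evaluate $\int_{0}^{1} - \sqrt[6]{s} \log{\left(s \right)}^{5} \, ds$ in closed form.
$\frac{5598720}{117649}$

Start from the elementary integral
$$J(a) = \int_{0}^{1} - s^{a} \, ds = - \frac{1}{a + 1}.$$

Differentiating under the integral sign brings down a factor of $\ln s$:
$$\frac{dJ}{da} = \int_{0}^{1} - s^{a} \log{\left(s \right)} \, ds = \frac{1}{\left(a + 1\right)^{2}}.$$

Repeating $5$ times in total — each differentiation brings down another $\ln s$ — gives
$$\frac{d^{5}J}{da^{5}} = \int_{0}^{1} - s^{a} \log{\left(s \right)}^{5} \, ds = \frac{120}{\left(a + 1\right)^{6}},$$
and the integrand here is exactly the target integrand, so $I = \frac{120}{\left(a + 1\right)^{6}}$.

Setting $a = \frac{1}{6}$:
$$I = \frac{5598720}{117649}.$$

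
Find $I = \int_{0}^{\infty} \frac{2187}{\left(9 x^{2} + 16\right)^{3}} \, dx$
$\frac{2187 \pi}{16384}$

Start from the standard arctangent integral
$$J(a) = \int_{0}^{\infty} \frac{3}{a^{2} + x^{2}} \, dx = \frac{3 \pi}{2 a}.$$

Differentiating under the integral sign with respect to $a$,
$$\frac{dJ}{da} = \int_{0}^{\infty} - \frac{6 a}{\left(a^{2} + x^{2}\right)^{2}} \, dx = - \frac{3 \pi}{2 a^{2}},$$
so $\int_{0}^{\infty} \frac{3}{\left(a^{2} + x^{2}\right)^{2}} \, dx = \frac{3 \pi}{4 a^{3}}$.

Repeating — each differentiation of $1/(x^2+a^2)^j$ produces $-2ja/(x^2+a^2)^{j+1}$ — and dividing through by $-2ja$ at each step yields, after $2$ differentiations in total,
$$\int_{0}^{\infty} \frac{3}{\left(a^{2} + x^{2}\right)^{3}} \, dx = \frac{9 \pi}{16 a^{5}}.$$

Setting $a = \frac{4}{3}$:
$$I = \frac{2187 \pi}{16384}.$$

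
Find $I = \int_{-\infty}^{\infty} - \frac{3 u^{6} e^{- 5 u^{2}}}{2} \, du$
$- \frac{9 \sqrt{5} \sqrt{\pi}}{2000}$

Consider the simpler parametrised integral
$$J(a) = \int_{-\infty}^{\infty} - \frac{3 e^{- a u^{2}}}{2} \, du = - \frac{3 \sqrt{\pi}}{2 \sqrt{a}}.$$

Differentiating under the integral sign brings down a factor of $(-u^2)$:
$$\frac{dJ}{da} = \int_{-\infty}^{\infty} \frac{3 u^{2} e^{- a u^{2}}}{2} \, du = \frac{3 \sqrt{\pi}}{4 a^{\frac{3}{2}}}.$$

Repeating $3$ times in total — each differentiation brings down another $(-u^2)$ — gives
$$\frac{d^{3}J}{da^{3}} = \int_{-\infty}^{\infty} \frac{3 u^{6} e^{- a u^{2}}}{2} \, du = \frac{45 \sqrt{\pi}}{16 a^{\frac{7}{2}}},$$
and the integrand here is $(-1)^{3}$ times the target integrand, so $I = (-1)^{3}\,\frac{d^{3}J}{da^{3}} = - \frac{45 \sqrt{\pi}}{16 a^{\frac{7}{2}}}$.

Setting $a = 5$:
$$I = - \frac{9 \sqrt{5} \sqrt{\pi}}{2000}.$$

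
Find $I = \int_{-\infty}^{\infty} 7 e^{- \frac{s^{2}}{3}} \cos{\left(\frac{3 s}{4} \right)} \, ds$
$\frac{7 \sqrt{3} \sqrt{\pi}}{e^{\frac{27}{64}}}$

Define $I(b) = \int_{-\infty}^{\infty} 7 e^{- \frac{s^{2}}{3}} \cos{\left(b s \right)} \, ds$.

Differentiating under the integral sign,
$$I'(b) = \int_{-\infty}^{\infty} - 7 s e^{- \frac{s^{2}}{3}} \sin{\left(b s \right)} \, ds.$$

Integrate $\int_{-\infty}^{\infty} s \sin(b s)\, e^{- \frac{s^{2}}{3}}\, ds$ by parts with $u = \sin(b s)$ and $dv = s\, e^{- \frac{s^{2}}{3}}\, ds$, giving $v = - \frac{3 e^{- \frac{s^{2}}{3}}}{2}$. The boundary term vanishes and
$$\int_{-\infty}^{\infty} s \sin(b s)\, e^{- \frac{s^{2}}{3}}\, ds = \frac{3 b}{2} \int_{-\infty}^{\infty} \cos(b s)\, e^{- \frac{s^{2}}{3}}\, ds,$$
so $I'(b) = - \frac{3 b}{2}\, I(b)$.

This is a separable first-order ODE; solving with the initial condition $I(0) = \int_{-\infty}^{\infty} 7 e^{- \frac{s^{2}}{3}}\,ds = 7 \sqrt{3} \sqrt{\pi}$ gives
$$I(b) = 7 \sqrt{3} \sqrt{\pi} e^{- \frac{3 b^{2}}{4}}.$$

Setting $b = \frac{3}{4}$:
$$I = \frac{7 \sqrt{3} \sqrt{\pi}}{e^{\frac{27}{64}}}.$$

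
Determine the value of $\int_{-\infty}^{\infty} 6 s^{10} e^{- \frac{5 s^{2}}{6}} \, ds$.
$\frac{275562 \sqrt{30} \sqrt{\pi}}{3125}$

Start from the elementary integral
$$J(a) = \int_{-\infty}^{\infty} 6 e^{- a s^{2}} \, ds = \frac{6 \sqrt{\pi}}{\sqrt{a}}.$$

Differentiating under the integral sign brings down a factor of $(-s^2)$:
$$\frac{dJ}{da} = \int_{-\infty}^{\infty} - 6 s^{2} e^{- a s^{2}} \, ds = - \frac{3 \sqrt{\pi}}{a^{\frac{3}{2}}}.$$

Repeating $5$ times in total — each differentiation brings down another $(-s^2)$ — gives
$$\frac{d^{5}J}{da^{5}} = \int_{-\infty}^{\infty} - 6 s^{10} e^{- a s^{2}} \, ds = - \frac{2835 \sqrt{\pi}}{16 a^{\frac{11}{2}}},$$
and the integrand here is $(-1)^{5}$ times the target integrand, so $I = (-1)^{5}\,\frac{d^{5}J}{da^{5}} = \frac{2835 \sqrt{\pi}}{16 a^{\frac{11}{2}}}$.

Setting $a = \frac{5}{6}$:
$$I = \frac{275562 \sqrt{30} \sqrt{\pi}}{3125}.$$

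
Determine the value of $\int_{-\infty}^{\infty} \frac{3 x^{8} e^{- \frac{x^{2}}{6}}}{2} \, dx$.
$\frac{25515 \sqrt{6} \sqrt{\pi}}{2}$

Begin with the known integral
$$J(a) = \int_{-\infty}^{\infty} \frac{3 e^{- a x^{2}}}{2} \, dx = \frac{3 \sqrt{\pi}}{2 \sqrt{a}}.$$

Differentiating under the integral sign brings down a factor of $(-x^2)$:
$$\frac{dJ}{da} = \int_{-\infty}^{\infty} - \frac{3 x^{2} e^{- a x^{2}}}{2} \, dx = - \frac{3 \sqrt{\pi}}{4 a^{\frac{3}{2}}}.$$

Repeating $4$ times in total — each differentiation brings down another $(-x^2)$ — gives
$$\frac{d^{4}J}{da^{4}} = \int_{-\infty}^{\infty} \frac{3 x^{8} e^{- a x^{2}}}{2} \, dx = \frac{315 \sqrt{\pi}}{32 a^{\frac{9}{2}}},$$
and the integrand here is exactly the target integrand, so $I = \frac{315 \sqrt{\pi}}{32 a^{\frac{9}{2}}}$.

Setting $a = \frac{1}{6}$:
$$I = \frac{25515 \sqrt{6} \sqrt{\pi}}{2}.$$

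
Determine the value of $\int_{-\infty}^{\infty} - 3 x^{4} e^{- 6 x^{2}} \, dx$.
$- \frac{\sqrt{6} \sqrt{\pi}}{96}$

Begin with the known integral
$$J(a) = \int_{-\infty}^{\infty} - 3 e^{- a x^{2}} \, dx = - \frac{3 \sqrt{\pi}}{\sqrt{a}}.$$

Differentiating under the integral sign brings down a factor of $(-x^2)$:
$$\frac{dJ}{da} = \int_{-\infty}^{\infty} 3 x^{2} e^{- a x^{2}} \, dx = \frac{3 \sqrt{\pi}}{2 a^{\frac{3}{2}}}.$$

Repeating twice in total — each differentiation brings down another $(-x^2)$ — gives
$$\frac{d^{2}J}{da^{2}} = \int_{-\infty}^{\infty} - 3 x^{4} e^{- a x^{2}} \, dx = - \frac{9 \sqrt{\pi}}{4 a^{\frac{5}{2}}},$$
and the integrand here is exactly the target integrand, so $I = - \frac{9 \sqrt{\pi}}{4 a^{\frac{5}{2}}}$.

Setting $a = 6$:
$$I = - \frac{\sqrt{6} \sqrt{\pi}}{96}.$$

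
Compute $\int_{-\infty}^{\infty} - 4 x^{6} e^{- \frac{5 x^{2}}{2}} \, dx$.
$- \frac{12 \sqrt{10} \sqrt{\pi}}{125}$

Begin with the known integral
$$J(a) = \int_{-\infty}^{\infty} - 4 e^{- a x^{2}} \, dx = - \frac{4 \sqrt{\pi}}{\sqrt{a}}.$$

Differentiating under the integral sign brings down a factor of $(-x^2)$:
$$\frac{dJ}{da} = \int_{-\infty}^{\infty} 4 x^{2} e^{- a x^{2}} \, dx = \frac{2 \sqrt{\pi}}{a^{\frac{3}{2}}}.$$

Repeating $3$ times in total — each differentiation brings down another $(-x^2)$ — gives
$$\frac{d^{3}J}{da^{3}} = \int_{-\infty}^{\infty} 4 x^{6} e^{- a x^{2}} \, dx = \frac{15 \sqrt{\pi}}{2 a^{\frac{7}{2}}},$$
and the integrand here is $(-1)^{3}$ times the target integrand, so $I = (-1)^{3}\,\frac{d^{3}J}{da^{3}} = - \frac{15 \sqrt{\pi}}{2 a^{\frac{7}{2}}}$.

Setting $a = \frac{5}{2}$:
$$I = - \frac{12 \sqrt{10} \sqrt{\pi}}{125}.$$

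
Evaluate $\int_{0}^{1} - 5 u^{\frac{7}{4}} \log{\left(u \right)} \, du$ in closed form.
$\frac{80}{121}$

Consider the simpler parametrised integral
$$J(a) = \int_{0}^{1} - 5 u^{a} \, du = - \frac{5}{a + 1}.$$

Differentiating under the integral sign brings down a factor of $\ln u$:
$$\frac{dJ}{da} = \int_{0}^{1} - 5 u^{a} \log{\left(u \right)} \, du = \frac{5}{\left(a + 1\right)^{2}}.$$

The integral on the left is $I$, so $I = \frac{5}{\left(a + 1\right)^{2}}$.

Setting $a = \frac{7}{4}$:
$$I = \frac{80}{121}.$$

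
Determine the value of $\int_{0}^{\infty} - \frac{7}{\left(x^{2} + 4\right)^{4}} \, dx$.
$- \frac{35 \pi}{4096}$

Begin with the known result
$$J(a) = \int_{0}^{\infty} - \frac{7}{a^{2} + x^{2}} \, dx = - \frac{7 \pi}{2 a}.$$

Differentiating under the integral sign with respect to $a$,
$$\frac{dJ}{da} = \int_{0}^{\infty} \frac{14 a}{\left(a^{2} + x^{2}\right)^{2}} \, dx = \frac{7 \pi}{2 a^{2}},$$
so $\int_{0}^{\infty} - \frac{7}{\left(a^{2} + x^{2}\right)^{2}} \, dx = - \frac{7 \pi}{4 a^{3}}$.

Repeating — each differentiation of $1/(x^2+a^2)^j$ produces $-2ja/(x^2+a^2)^{j+1}$ — and dividing through by $-2ja$ at each step yields, after $3$ differentiations in total,
$$\int_{0}^{\infty} - \frac{7}{\left(a^{2} + x^{2}\right)^{4}} \, dx = - \frac{35 \pi}{32 a^{7}}.$$

Setting $a = 2$:
$$I = - \frac{35 \pi}{4096}.$$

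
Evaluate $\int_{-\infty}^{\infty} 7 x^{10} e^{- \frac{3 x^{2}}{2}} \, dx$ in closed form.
$\frac{245 \sqrt{6} \sqrt{\pi}}{27}$

Begin with the known integral
$$J(a) = \int_{-\infty}^{\infty} 7 e^{- a x^{2}} \, dx = \frac{7 \sqrt{\pi}}{\sqrt{a}}.$$

Differentiating under the integral sign brings down a factor of $(-x^2)$:
$$\frac{dJ}{da} = \int_{-\infty}^{\infty} - 7 x^{2} e^{- a x^{2}} \, dx = - \frac{7 \sqrt{\pi}}{2 a^{\frac{3}{2}}}.$$

Repeating $5$ times in total — each differentiation brings down another $(-x^2)$ — gives
$$\frac{d^{5}J}{da^{5}} = \int_{-\infty}^{\infty} - 7 x^{10} e^{- a x^{2}} \, dx = - \frac{6615 \sqrt{\pi}}{32 a^{\frac{11}{2}}},$$
and the integrand here is $(-1)^{5}$ times the target integrand, so $I = (-1)^{5}\,\frac{d^{5}J}{da^{5}} = \frac{6615 \sqrt{\pi}}{32 a^{\frac{11}{2}}}$.

Setting $a = \frac{3}{2}$:
$$I = \frac{245 \sqrt{6} \sqrt{\pi}}{27}.$$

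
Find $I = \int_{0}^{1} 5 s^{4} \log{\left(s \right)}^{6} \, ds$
$\frac{144}{3125}$

Consider the simpler parametrised integral
$$J(a) = \int_{0}^{1} 5 s^{a} \, ds = \frac{5}{a + 1}.$$

Differentiating under the integral sign brings down a factor of $\ln s$:
$$\frac{dJ}{da} = \int_{0}^{1} 5 s^{a} \log{\left(s \right)} \, ds = - \frac{5}{\left(a + 1\right)^{2}}.$$

Repeating $6$ times in total — each differentiation brings down another $\ln s$ — gives
$$\frac{d^{6}J}{da^{6}} = \int_{0}^{1} 5 s^{a} \log{\left(s \right)}^{6} \, ds = \frac{3600}{\left(a + 1\right)^{7}},$$
and the integrand here is exactly the target integrand, so $I = \frac{3600}{\left(a + 1\right)^{7}}$.

Setting $a = 4$:
$$I = \frac{144}{3125}.$$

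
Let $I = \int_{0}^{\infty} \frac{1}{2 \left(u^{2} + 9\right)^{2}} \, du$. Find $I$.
$\frac{\pi}{216}$

Begin with the known result
$$J(a) = \int_{0}^{\infty} \frac{1}{2 \left(a^{2} + u^{2}\right)} \, du = \frac{\pi}{4 a}.$$

Differentiating under the integral sign with respect to $a$,
$$\frac{dJ}{da} = \int_{0}^{\infty} - \frac{a}{\left(a^{2} + u^{2}\right)^{2}} \, du = - \frac{\pi}{4 a^{2}},$$
so $\int_{0}^{\infty} \frac{1}{2 \left(a^{2} + u^{2}\right)^{2}} \, du = \frac{\pi}{8 a^{3}}$.

Setting $a = 3$:
$$I = \frac{\pi}{216}.$$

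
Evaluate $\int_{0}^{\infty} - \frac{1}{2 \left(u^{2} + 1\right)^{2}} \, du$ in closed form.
$- \frac{\pi}{8}$

Recall the elementary integral
$$J(a) = \int_{0}^{\infty} - \frac{1}{2 \left(a^{2} + u^{2}\right)} \, du = - \frac{\pi}{4 a}.$$

Differentiating under the integral sign with respect to $a$,
$$\frac{dJ}{da} = \int_{0}^{\infty} \frac{a}{\left(a^{2} + u^{2}\right)^{2}} \, du = \frac{\pi}{4 a^{2}},$$
so $\int_{0}^{\infty} - \frac{1}{2 \left(a^{2} + u^{2}\right)^{2}} \, du = - \frac{\pi}{8 a^{3}}$.

Setting $a = 1$:
$$I = - \frac{\pi}{8}.$$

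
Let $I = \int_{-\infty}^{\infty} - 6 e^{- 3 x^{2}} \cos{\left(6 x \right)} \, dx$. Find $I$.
$- \frac{2 \sqrt{3} \sqrt{\pi}}{e^{3}}$

Let $b$ denote the cosine frequency and define $I(b) = \int_{-\infty}^{\infty} - 6 e^{- 3 x^{2}} \cos{\left(b x \right)} \, dx$.

Differentiating under the integral sign,
$$I'(b) = \int_{-\infty}^{\infty} 6 x e^{- 3 x^{2}} \sin{\left(b x \right)} \, dx.$$

Integrate $\int_{-\infty}^{\infty} x \sin(b x)\, e^{- 3 x^{2}}\, dx$ by parts with $u = \sin(b x)$ and $dv = x\, e^{- 3 x^{2}}\, dx$, giving $v = - \frac{e^{- 3 x^{2}}}{6}$. The boundary term vanishes and
$$\int_{-\infty}^{\infty} x \sin(b x)\, e^{- 3 x^{2}}\, dx = \frac{b}{6} \int_{-\infty}^{\infty} \cos(b x)\, e^{- 3 x^{2}}\, dx,$$
so $I'(b) = - \frac{b}{6}\, I(b)$.

This is a separable first-order ODE; solving with the initial condition $I(0) = \int_{-\infty}^{\infty} - 6 e^{- 3 x^{2}}\,dx = - 2 \sqrt{3} \sqrt{\pi}$ gives
$$I(b) = - 2 \sqrt{3} \sqrt{\pi} e^{- \frac{b^{2}}{12}}.$$

Setting $b = 6$:
$$I = - \frac{2 \sqrt{3} \sqrt{\pi}}{e^{3}}.$$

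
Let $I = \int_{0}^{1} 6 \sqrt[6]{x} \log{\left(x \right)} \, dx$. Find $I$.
$- \frac{216}{49}$

Consider the simpler parametrised integral
$$J(a) = \int_{0}^{1} 6 x^{a} \, dx = \frac{6}{a + 1}.$$

Differentiating under the integral sign brings down a factor of $\ln x$:
$$\frac{dJ}{da} = \int_{0}^{1} 6 x^{a} \log{\left(x \right)} \, dx = - \frac{6}{\left(a + 1\right)^{2}}.$$

The integral on the left is $I$, so $I = - \frac{6}{\left(a + 1\right)^{2}}$.

Setting $a = \frac{1}{6}$:
$$I = - \frac{216}{49}.$$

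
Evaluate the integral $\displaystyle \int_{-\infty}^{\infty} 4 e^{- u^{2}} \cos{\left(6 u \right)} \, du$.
$\frac{4 \sqrt{\pi}}{e^{9}}$

Treat the cosine frequency as a parameter and define $I(b) = \int_{-\infty}^{\infty} 4 e^{- u^{2}} \cos{\left(b u \right)} \, du$.

Differentiating under the integral sign,
$$I'(b) = \int_{-\infty}^{\infty} - 4 u e^{- u^{2}} \sin{\left(b u \right)} \, du.$$

Integrate $\int_{-\infty}^{\infty} u \sin(b u)\, e^{- u^{2}}\, du$ by parts with $w = \sin(b u)$ and $dv = u\, e^{- u^{2}}\, du$, giving $v = - \frac{e^{- u^{2}}}{2}$. The boundary term vanishes and
$$\int_{-\infty}^{\infty} u \sin(b u)\, e^{- u^{2}}\, du = \frac{b}{2} \int_{-\infty}^{\infty} \cos(b u)\, e^{- u^{2}}\, du,$$
so $I'(b) = - \frac{b}{2}\, I(b)$.

This is a separable first-order ODE; solving with the initial condition $I(0) = \int_{-\infty}^{\infty} 4 e^{- u^{2}}\,du = 4 \sqrt{\pi}$ gives
$$I(b) = 4 \sqrt{\pi} e^{- \frac{b^{2}}{4}}.$$

Setting $b = 6$:
$$I = \frac{4 \sqrt{\pi}}{e^{9}}.$$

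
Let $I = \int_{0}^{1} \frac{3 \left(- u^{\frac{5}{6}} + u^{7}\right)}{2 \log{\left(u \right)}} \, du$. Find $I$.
$\log{\left(\frac{192 \sqrt{33}}{121} \right)}$

Consider the one-parameter family: let $I(a) = \int_{0}^{1} \frac{3 \left(u^{7} - u^{a}\right)}{2 \log{\left(u \right)}} \, du$.

Since $\dfrac{\partial}{\partial a}\,u^{a} = u^{a} \ln u$, the $\ln u$ in the denominator cancels and
$$\frac{dI}{da} = \int_{0}^{1} - \frac{3}{2} u^{a} \, du = - \frac{3}{2} \left[\frac{u^{a+1}}{a+1}\right]_0^1 = - \frac{3}{2 a + 2}.$$

Integrating with respect to $a$ gives $I(a) = - \frac{3 \log{\left(a + 1 \right)}}{2} + \frac{9 \log{\left(2 \right)}}{2} + C$.

At $a = 7$ the integrand is identically $0$, so $I(7) = 0$. The closed form gives $0$, hence $C = 0$.

Setting $a = \frac{5}{6}$:
$$I = \log{\left(\frac{192 \sqrt{33}}{121} \right)}.$$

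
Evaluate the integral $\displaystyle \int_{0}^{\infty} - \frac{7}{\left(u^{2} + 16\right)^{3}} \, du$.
$- \frac{21 \pi}{16384}$

Begin with the known result
$$J(a) = \int_{0}^{\infty} - \frac{7}{a^{2} + u^{2}} \, du = - \frac{7 \pi}{2 a}.$$

Differentiating under the integral sign with respect to $a$,
$$\frac{dJ}{da} = \int_{0}^{\infty} \frac{14 a}{\left(a^{2} + u^{2}\right)^{2}} \, du = \frac{7 \pi}{2 a^{2}},$$
so $\int_{0}^{\infty} - \frac{7}{\left(a^{2} + u^{2}\right)^{2}} \, du = - \frac{7 \pi}{4 a^{3}}$.

Repeating — each differentiation of $1/(u^2+a^2)^j$ produces $-2ja/(u^2+a^2)^{j+1}$ — and dividing through by $-2ja$ at each step yields, after $2$ differentiations in total,
$$\int_{0}^{\infty} - \frac{7}{\left(a^{2} + u^{2}\right)^{3}} \, du = - \frac{21 \pi}{16 a^{5}}.$$

Setting $a = 4$:
$$I = - \frac{21 \pi}{16384}.$$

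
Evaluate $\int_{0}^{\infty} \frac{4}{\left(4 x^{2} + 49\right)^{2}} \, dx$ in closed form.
$\frac{\pi}{686}$

Begin with the known result
$$J(a) = \int_{0}^{\infty} \frac{1}{4 \left(a^{2} + x^{2}\right)} \, dx = \frac{\pi}{8 a}.$$

Differentiating under the integral sign with respect to $a$,
$$\frac{dJ}{da} = \int_{0}^{\infty} - \frac{a}{2 \left(a^{2} + x^{2}\right)^{2}} \, dx = - \frac{\pi}{8 a^{2}},$$
so $\int_{0}^{\infty} \frac{1}{4 \left(a^{2} + x^{2}\right)^{2}} \, dx = \frac{\pi}{16 a^{3}}$.

Setting $a = \frac{7}{2}$:
$$I = \frac{\pi}{686}.$$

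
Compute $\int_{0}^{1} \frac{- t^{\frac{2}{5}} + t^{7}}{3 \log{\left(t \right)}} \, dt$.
$- \frac{\log{\left(7 \right)}}{3} + \frac{\log{\left(5 \right)}}{3} + \log{\left(2 \right)}$

Consider the one-parameter family: let $I(a) = \int_{0}^{1} \frac{t^{7} - t^{a}}{3 \log{\left(t \right)}} \, dt$.

Since $\dfrac{\partial}{\partial a}\,t^{a} = t^{a} \ln t$, the $\ln t$ in the denominator cancels and
$$\frac{dI}{da} = \int_{0}^{1} - \frac{1}{3} t^{a} \, dt = - \frac{1}{3} \left[\frac{t^{a+1}}{a+1}\right]_0^1 = - \frac{1}{3 a + 3}.$$

Integrating with respect to $a$ gives $I(a) = - \frac{\log{\left(a + 1 \right)}}{3} + \log{\left(2 \right)} + C$.

At $a = 7$ the integrand is identically $0$, so $I(7) = 0$. The closed form gives $0$, hence $C = 0$.

Setting $a = \frac{2}{5}$:
$$I = - \frac{\log{\left(7 \right)}}{3} + \frac{\log{\left(5 \right)}}{3} + \log{\left(2 \right)}.$$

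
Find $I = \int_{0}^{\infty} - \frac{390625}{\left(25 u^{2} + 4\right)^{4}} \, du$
$- \frac{390625 \pi}{4096}$

Start from the standard arctangent integral
$$J(a) = \int_{0}^{\infty} - \frac{1}{a^{2} + u^{2}} \, du = - \frac{\pi}{2 a}.$$

Differentiating under the integral sign with respect to $a$,
$$\frac{dJ}{da} = \int_{0}^{\infty} \frac{2 a}{\left(a^{2} + u^{2}\right)^{2}} \, du = \frac{\pi}{2 a^{2}},$$
so $\int_{0}^{\infty} - \frac{1}{\left(a^{2} + u^{2}\right)^{2}} \, du = - \frac{\pi}{4 a^{3}}$.

Repeating — each differentiation of $1/(u^2+a^2)^j$ produces $-2ja/(u^2+a^2)^{j+1}$ — and dividing through by $-2ja$ at each step yields, after $3$ differentiations in total,
$$\int_{0}^{\infty} - \frac{1}{\left(a^{2} + u^{2}\right)^{4}} \, du = - \frac{5 \pi}{32 a^{7}}.$$

Setting $a = \frac{2}{5}$:
$$I = - \frac{390625 \pi}{4096}.$$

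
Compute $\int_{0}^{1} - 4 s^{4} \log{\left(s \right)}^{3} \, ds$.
$\frac{24}{625}$

Begin with the known integral
$$J(a) = \int_{0}^{1} - 4 s^{a} \, ds = - \frac{4}{a + 1}.$$

Differentiating under the integral sign brings down a factor of $\ln s$:
$$\frac{dJ}{da} = \int_{0}^{1} - 4 s^{a} \log{\left(s \right)} \, ds = \frac{4}{\left(a + 1\right)^{2}}.$$

Repeating $3$ times in total — each differentiation brings down another $\ln s$ — gives
$$\frac{d^{3}J}{da^{3}} = \int_{0}^{1} - 4 s^{a} \log{\left(s \right)}^{3} \, ds = \frac{24}{\left(a + 1\right)^{4}},$$
and the integrand here is exactly the target integrand, so $I = \frac{24}{\left(a + 1\right)^{4}}$.

Setting $a = 4$:
$$I = \frac{24}{625}.$$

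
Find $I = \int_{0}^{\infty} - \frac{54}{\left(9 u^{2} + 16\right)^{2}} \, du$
$- \frac{9 \pi}{128}$

Recall the elementary integral
$$J(a) = \int_{0}^{\infty} - \frac{2}{3 \left(a^{2} + u^{2}\right)} \, du = - \frac{\pi}{3 a}.$$

Differentiating under the integral sign with respect to $a$,
$$\frac{dJ}{da} = \int_{0}^{\infty} \frac{4 a}{3 \left(a^{2} + u^{2}\right)^{2}} \, du = \frac{\pi}{3 a^{2}},$$
so $\int_{0}^{\infty} - \frac{2}{3 \left(a^{2} + u^{2}\right)^{2}} \, du = - \frac{\pi}{6 a^{3}}$.

Setting $a = \frac{4}{3}$:
$$I = - \frac{9 \pi}{128}.$$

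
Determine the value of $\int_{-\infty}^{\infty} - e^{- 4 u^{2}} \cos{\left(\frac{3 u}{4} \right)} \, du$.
$- \frac{\sqrt{\pi}}{2 e^{\frac{9}{256}}}$

Let $b$ denote the cosine frequency and define $I(b) = \int_{-\infty}^{\infty} - e^{- 4 u^{2}} \cos{\left(b u \right)} \, du$.

Differentiating under the integral sign,
$$I'(b) = \int_{-\infty}^{\infty} u e^{- 4 u^{2}} \sin{\left(b u \right)} \, du.$$

Integrate $\int_{-\infty}^{\infty} u \sin(b u)\, e^{- 4 u^{2}}\, du$ by parts with $w = \sin(b u)$ and $dv = u\, e^{- 4 u^{2}}\, du$, giving $v = - \frac{e^{- 4 u^{2}}}{8}$. The boundary term vanishes and
$$\int_{-\infty}^{\infty} u \sin(b u)\, e^{- 4 u^{2}}\, du = \frac{b}{8} \int_{-\infty}^{\infty} \cos(b u)\, e^{- 4 u^{2}}\, du,$$
so $I'(b) = - \frac{b}{8}\, I(b)$.

This is a separable first-order ODE; solving with the initial condition $I(0) = \int_{-\infty}^{\infty} - e^{- 4 u^{2}}\,du = - \frac{\sqrt{\pi}}{2}$ gives
$$I(b) = - \frac{\sqrt{\pi} e^{- \frac{b^{2}}{16}}}{2}.$$

Setting $b = \frac{3}{4}$:
$$I = - \frac{\sqrt{\pi}}{2 e^{\frac{9}{256}}}.$$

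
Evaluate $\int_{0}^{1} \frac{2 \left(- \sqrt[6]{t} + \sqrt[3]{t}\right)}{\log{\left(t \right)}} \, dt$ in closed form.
$\log{\left(\frac{64}{49} \right)}$

Introduce a parameter $a$ in the exponent: let $I(a) = \int_{0}^{1} \frac{2 \left(- \sqrt[6]{t} + t^{a}\right)}{\log{\left(t \right)}} \, dt$.

Since $\dfrac{\partial}{\partial a}\,t^{a} = t^{a} \ln t$, the $\ln t$ in the denominator cancels and
$$\frac{dI}{da} = \int_{0}^{1} 2 t^{a} \, dt = 2 \left[\frac{t^{a+1}}{a+1}\right]_0^1 = \frac{2}{a + 1}.$$

Integrating with respect to $a$ gives $I(a) = \log{\left(\frac{36 \left(a + 1\right)^{2}}{49} \right)} + C$.

At $a = \frac{1}{6}$ the integrand is identically $0$, so $I(\frac{1}{6}) = 0$. The closed form gives $0$, hence $C = 0$.

Setting $a = \frac{1}{3}$:
$$I = \log{\left(\frac{64}{49} \right)}.$$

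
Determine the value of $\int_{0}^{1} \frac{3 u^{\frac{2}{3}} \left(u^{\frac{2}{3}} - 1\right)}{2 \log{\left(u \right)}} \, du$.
$\log{\left(\frac{7 \sqrt{35}}{25} \right)}$

Introduce a parameter $a$ in the exponent: let $I(a) = \int_{0}^{1} \frac{3 \left(- u^{\frac{2}{3}} + u^{a}\right)}{2 \log{\left(u \right)}} \, du$.

Since $\dfrac{\partial}{\partial a}\,u^{a} = u^{a} \ln u$, the $\ln u$ in the denominator cancels and
$$\frac{dI}{da} = \int_{0}^{1} \frac{3}{2} u^{a} \, du = \frac{3}{2} \left[\frac{u^{a+1}}{a+1}\right]_0^1 = \frac{3}{2 \left(a + 1\right)}.$$

Integrating with respect to $a$ gives $I(a) = \log{\left(\frac{3 \sqrt{15} \left(a + 1\right)^{\frac{3}{2}}}{25} \right)} + C$.

At $a = \frac{2}{3}$ the integrand is identically $0$, so $I(\frac{2}{3}) = 0$. The closed form gives $0$, hence $C = 0$.

Setting $a = \frac{4}{3}$:
$$I = \log{\left(\frac{7 \sqrt{35}}{25} \right)}.$$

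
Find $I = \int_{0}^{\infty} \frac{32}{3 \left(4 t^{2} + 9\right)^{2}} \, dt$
$\frac{4 \pi}{81}$

Start from the standard arctangent integral
$$J(a) = \int_{0}^{\infty} \frac{2}{3 \left(a^{2} + t^{2}\right)} \, dt = \frac{\pi}{3 a}.$$

Differentiating under the integral sign with respect to $a$,
$$\frac{dJ}{da} = \int_{0}^{\infty} - \frac{4 a}{3 \left(a^{2} + t^{2}\right)^{2}} \, dt = - \frac{\pi}{3 a^{2}},$$
so $\int_{0}^{\infty} \frac{2}{3 \left(a^{2} + t^{2}\right)^{2}} \, dt = \frac{\pi}{6 a^{3}}$.

Setting $a = \frac{3}{2}$:
$$I = \frac{4 \pi}{81}.$$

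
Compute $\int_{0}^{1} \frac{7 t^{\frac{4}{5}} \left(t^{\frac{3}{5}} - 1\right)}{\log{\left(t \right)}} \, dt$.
$- \log{\left(\frac{2187}{16384} \right)}$

Introduce a parameter $a$ in the exponent: let $I(a) = \int_{0}^{1} \frac{7 \left(t^{\frac{7}{5}} - t^{a}\right)}{\log{\left(t \right)}} \, dt$.

Since $\dfrac{\partial}{\partial a}\,t^{a} = t^{a} \ln t$, the $\ln t$ in the denominator cancels and
$$\frac{dI}{da} = \int_{0}^{1} -7 t^{a} \, dt = -7 \left[\frac{t^{a+1}}{a+1}\right]_0^1 = - \frac{7}{a + 1}.$$

Integrating with respect to $a$ gives $I(a) = - \log{\left(\frac{78125 \left(a + 1\right)^{7}}{35831808} \right)} + C$.

At $a = \frac{7}{5}$ the integrand is identically $0$, so $I(\frac{7}{5}) = 0$. The closed form gives $0$, hence $C = 0$.

Setting $a = \frac{4}{5}$:
$$I = - \log{\left(\frac{2187}{16384} \right)}.$$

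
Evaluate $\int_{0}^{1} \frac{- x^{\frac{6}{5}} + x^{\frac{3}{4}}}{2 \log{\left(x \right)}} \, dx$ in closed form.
$- \log{\left(22 \right)} + \frac{\log{\left(385 \right)}}{2}$

Introduce a parameter $a$ in the exponent: let $I(a) = \int_{0}^{1} \frac{- x^{\frac{6}{5}} + x^{a}}{2 \log{\left(x \right)}} \, dx$.

Since $\dfrac{\partial}{\partial a}\,x^{a} = x^{a} \ln x$, the $\ln x$ in the denominator cancels and
$$\frac{dI}{da} = \int_{0}^{1} \frac{1}{2} x^{a} \, dx = \frac{1}{2} \left[\frac{x^{a+1}}{a+1}\right]_0^1 = \frac{1}{2 \left(a + 1\right)}.$$

Integrating with respect to $a$ gives $I(a) = \log{\left(\frac{\sqrt{55} \sqrt{a + 1}}{11} \right)} + C$.

At $a = \frac{6}{5}$ the integrand is identically $0$, so $I(\frac{6}{5}) = 0$. The closed form gives $0$, hence $C = 0$.

Setting $a = \frac{3}{4}$:
$$I = - \log{\left(22 \right)} + \frac{\log{\left(385 \right)}}{2}.$$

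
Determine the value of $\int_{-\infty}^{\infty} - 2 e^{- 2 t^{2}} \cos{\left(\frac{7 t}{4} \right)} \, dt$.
$- \frac{\sqrt{2} \sqrt{\pi}}{e^{\frac{49}{128}}}$

Let $b$ denote the cosine frequency and define $I(b) = \int_{-\infty}^{\infty} - 2 e^{- 2 t^{2}} \cos{\left(b t \right)} \, dt$.

Differentiating under the integral sign,
$$I'(b) = \int_{-\infty}^{\infty} 2 t e^{- 2 t^{2}} \sin{\left(b t \right)} \, dt.$$

Integrate $\int_{-\infty}^{\infty} t \sin(b t)\, e^{- 2 t^{2}}\, dt$ by parts with $u = \sin(b t)$ and $dv = t\, e^{- 2 t^{2}}\, dt$, giving $v = - \frac{e^{- 2 t^{2}}}{4}$. The boundary term vanishes and
$$\int_{-\infty}^{\infty} t \sin(b t)\, e^{- 2 t^{2}}\, dt = \frac{b}{4} \int_{-\infty}^{\infty} \cos(b t)\, e^{- 2 t^{2}}\, dt,$$
so $I'(b) = - \frac{b}{4}\, I(b)$.

This is a separable first-order ODE; solving with the initial condition $I(0) = \int_{-\infty}^{\infty} - 2 e^{- 2 t^{2}}\,dt = - \sqrt{2} \sqrt{\pi}$ gives
$$I(b) = - \sqrt{2} \sqrt{\pi} e^{- \frac{b^{2}}{8}}.$$

Setting $b = \frac{7}{4}$:
$$I = - \frac{\sqrt{2} \sqrt{\pi}}{e^{\frac{49}{128}}}.$$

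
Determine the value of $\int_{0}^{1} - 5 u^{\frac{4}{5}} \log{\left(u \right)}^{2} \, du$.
$- \frac{1250}{729}$

Start from the elementary integral
$$J(a) = \int_{0}^{1} - 5 u^{a} \, du = - \frac{5}{a + 1}.$$

Differentiating under the integral sign brings down a factor of $\ln u$:
$$\frac{dJ}{da} = \int_{0}^{1} - 5 u^{a} \log{\left(u \right)} \, du = \frac{5}{\left(a + 1\right)^{2}}.$$

Repeating twice in total — each differentiation brings down another $\ln u$ — gives
$$\frac{d^{2}J}{da^{2}} = \int_{0}^{1} - 5 u^{a} \log{\left(u \right)}^{2} \, du = - \frac{10}{\left(a + 1\right)^{3}},$$
and the integrand here is exactly the target integrand, so $I = - \frac{10}{\left(a + 1\right)^{3}}$.

Setting $a = \frac{4}{5}$:
$$I = - \frac{1250}{729}.$$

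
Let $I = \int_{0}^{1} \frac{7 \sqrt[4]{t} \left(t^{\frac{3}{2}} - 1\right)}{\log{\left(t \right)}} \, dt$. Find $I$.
$- \log{\left(\frac{78125}{19487171} \right)}$

Replace the exponent $\frac{1}{4}$ by a parameter $a$: let $I(a) = \int_{0}^{1} \frac{7 \left(t^{\frac{7}{4}} - t^{a}\right)}{\log{\left(t \right)}} \, dt$.

Since $\dfrac{\partial}{\partial a}\,t^{a} = t^{a} \ln t$, the $\ln t$ in the denominator cancels and
$$\frac{dI}{da} = \int_{0}^{1} -7 t^{a} \, dt = -7 \left[\frac{t^{a+1}}{a+1}\right]_0^1 = - \frac{7}{a + 1}.$$

Integrating with respect to $a$ gives $I(a) = - \log{\left(\frac{16384 \left(a + 1\right)^{7}}{19487171} \right)} + C$.

At $a = \frac{7}{4}$ the integrand is identically $0$, so $I(\frac{7}{4}) = 0$. The closed form gives $0$, hence $C = 0$.

Setting $a = \frac{1}{4}$:
$$I = - \log{\left(\frac{78125}{19487171} \right)}.$$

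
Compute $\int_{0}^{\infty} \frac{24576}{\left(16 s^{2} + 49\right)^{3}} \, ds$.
$\frac{1152 \pi}{16807}$

Recall the elementary integral
$$J(a) = \int_{0}^{\infty} \frac{6}{a^{2} + s^{2}} \, ds = \frac{3 \pi}{a}.$$

Differentiating under the integral sign with respect to $a$,
$$\frac{dJ}{da} = \int_{0}^{\infty} - \frac{12 a}{\left(a^{2} + s^{2}\right)^{2}} \, ds = - \frac{3 \pi}{a^{2}},$$
so $\int_{0}^{\infty} \frac{6}{\left(a^{2} + s^{2}\right)^{2}} \, ds = \frac{3 \pi}{2 a^{3}}$.

Repeating — each differentiation of $1/(s^2+a^2)^j$ produces $-2ja/(s^2+a^2)^{j+1}$ — and dividing through by $-2ja$ at each step yields, after $2$ differentiations in total,
$$\int_{0}^{\infty} \frac{6}{\left(a^{2} + s^{2}\right)^{3}} \, ds = \frac{9 \pi}{8 a^{5}}.$$

Setting $a = \frac{7}{4}$:
$$I = \frac{1152 \pi}{16807}.$$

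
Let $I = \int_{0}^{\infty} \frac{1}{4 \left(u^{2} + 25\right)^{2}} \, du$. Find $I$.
$\frac{\pi}{2000}$

Start from the standard arctangent integral
$$J(a) = \int_{0}^{\infty} \frac{1}{4 \left(a^{2} + u^{2}\right)} \, du = \frac{\pi}{8 a}.$$

Differentiating under the integral sign with respect to $a$,
$$\frac{dJ}{da} = \int_{0}^{\infty} - \frac{a}{2 \left(a^{2} + u^{2}\right)^{2}} \, du = - \frac{\pi}{8 a^{2}},$$
so $\int_{0}^{\infty} \frac{1}{4 \left(a^{2} + u^{2}\right)^{2}} \, du = \frac{\pi}{16 a^{3}}$.

Setting $a = 5$:
$$I = \frac{\pi}{2000}.$$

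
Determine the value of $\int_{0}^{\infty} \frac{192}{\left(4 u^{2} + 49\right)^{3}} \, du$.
$\frac{18 \pi}{16807}$

Recall the elementary integral
$$J(a) = \int_{0}^{\infty} \frac{3}{a^{2} + u^{2}} \, du = \frac{3 \pi}{2 a}.$$

Differentiating under the integral sign with respect to $a$,
$$\frac{dJ}{da} = \int_{0}^{\infty} - \frac{6 a}{\left(a^{2} + u^{2}\right)^{2}} \, du = - \frac{3 \pi}{2 a^{2}},$$
so $\int_{0}^{\infty} \frac{3}{\left(a^{2} + u^{2}\right)^{2}} \, du = \frac{3 \pi}{4 a^{3}}$.

Repeating — each differentiation of $1/(u^2+a^2)^j$ produces $-2ja/(u^2+a^2)^{j+1}$ — and dividing through by $-2ja$ at each step yields, after $2$ differentiations in total,
$$\int_{0}^{\infty} \frac{3}{\left(a^{2} + u^{2}\right)^{3}} \, du = \frac{9 \pi}{16 a^{5}}.$$

Setting $a = \frac{7}{2}$:
$$I = \frac{18 \pi}{16807}.$$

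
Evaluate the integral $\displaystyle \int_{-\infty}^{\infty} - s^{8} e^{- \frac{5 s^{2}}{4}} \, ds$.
$- \frac{672 \sqrt{5} \sqrt{\pi}}{625}$

Start from the elementary integral
$$J(a) = \int_{-\infty}^{\infty} - e^{- a s^{2}} \, ds = - \frac{\sqrt{\pi}}{\sqrt{a}}.$$

Differentiating under the integral sign brings down a factor of $(-s^2)$:
$$\frac{dJ}{da} = \int_{-\infty}^{\infty} s^{2} e^{- a s^{2}} \, ds = \frac{\sqrt{\pi}}{2 a^{\frac{3}{2}}}.$$

Repeating $4$ times in total — each differentiation brings down another $(-s^2)$ — gives
$$\frac{d^{4}J}{da^{4}} = \int_{-\infty}^{\infty} - s^{8} e^{- a s^{2}} \, ds = - \frac{105 \sqrt{\pi}}{16 a^{\frac{9}{2}}},$$
and the integrand here is exactly the target integrand, so $I = - \frac{105 \sqrt{\pi}}{16 a^{\frac{9}{2}}}$.

Setting $a = \frac{5}{4}$:
$$I = - \frac{672 \sqrt{5} \sqrt{\pi}}{625}.$$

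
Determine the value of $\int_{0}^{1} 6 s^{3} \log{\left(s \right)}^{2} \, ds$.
$\frac{3}{16}$

Start from the elementary integral
$$J(a) = \int_{0}^{1} 6 s^{a} \, ds = \frac{6}{a + 1}.$$

Differentiating under the integral sign brings down a factor of $\ln s$:
$$\frac{dJ}{da} = \int_{0}^{1} 6 s^{a} \log{\left(s \right)} \, ds = - \frac{6}{\left(a + 1\right)^{2}}.$$

Repeating twice in total — each differentiation brings down another $\ln s$ — gives
$$\frac{d^{2}J}{da^{2}} = \int_{0}^{1} 6 s^{a} \log{\left(s \right)}^{2} \, ds = \frac{12}{\left(a + 1\right)^{3}},$$
and the integrand here is exactly the target integrand, so $I = \frac{12}{\left(a + 1\right)^{3}}$.

Setting $a = 3$:
$$I = \frac{3}{16}.$$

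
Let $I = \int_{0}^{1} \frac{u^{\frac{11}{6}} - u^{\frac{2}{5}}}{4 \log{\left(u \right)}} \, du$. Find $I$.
$- \frac{\log{\left(42 \right)}}{4} + \frac{\log{\left(85 \right)}}{4}$

Consider the one-parameter family: let $I(a) = \int_{0}^{1} \frac{u^{\frac{11}{6}} - u^{a}}{4 \log{\left(u \right)}} \, du$.

Since $\dfrac{\partial}{\partial a}\,u^{a} = u^{a} \ln u$, the $\ln u$ in the denominator cancels and
$$\frac{dI}{da} = \int_{0}^{1} - \frac{1}{4} u^{a} \, du = - \frac{1}{4} \left[\frac{u^{a+1}}{a+1}\right]_0^1 = - \frac{1}{4 a + 4}.$$

Integrating with respect to $a$ gives $I(a) = - \frac{\log{\left(a + 1 \right)}}{4} - \frac{\log{\left(6 \right)}}{4} + \frac{\log{\left(17 \right)}}{4} + C$.

At $a = \frac{11}{6}$ the integrand is identically $0$, so $I(\frac{11}{6}) = 0$. The closed form gives $0$, hence $C = 0$.

Setting $a = \frac{2}{5}$:
$$I = - \frac{\log{\left(42 \right)}}{4} + \frac{\log{\left(85 \right)}}{4}.$$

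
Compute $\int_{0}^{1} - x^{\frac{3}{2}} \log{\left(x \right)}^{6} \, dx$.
$- \frac{18432}{15625}$

Begin with the known integral
$$J(a) = \int_{0}^{1} - x^{a} \, dx = - \frac{1}{a + 1}.$$

Differentiating under the integral sign brings down a factor of $\ln x$:
$$\frac{dJ}{da} = \int_{0}^{1} - x^{a} \log{\left(x \right)} \, dx = \frac{1}{\left(a + 1\right)^{2}}.$$

Repeating $6$ times in total — each differentiation brings down another $\ln x$ — gives
$$\frac{d^{6}J}{da^{6}} = \int_{0}^{1} - x^{a} \log{\left(x \right)}^{6} \, dx = - \frac{720}{\left(a + 1\right)^{7}},$$
and the integrand here is exactly the target integrand, so $I = - \frac{720}{\left(a + 1\right)^{7}}$.

Setting $a = \frac{3}{2}$:
$$I = - \frac{18432}{15625}.$$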